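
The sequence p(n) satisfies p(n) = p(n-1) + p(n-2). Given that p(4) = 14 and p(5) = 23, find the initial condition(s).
Work backwards using p(k) = p(k+2) - p(k+1):
p(3) = p(5) - p(4) = 23 - 14 = 9
p(2) = p(4) - p(3) = 14 - 9 = 5
p(1) = p(3) - p(2) = 9 - 5 = 4
p(0) = p(2) - p(1) = 5 - 4 = 1

p(0) = 1, p(1) = 4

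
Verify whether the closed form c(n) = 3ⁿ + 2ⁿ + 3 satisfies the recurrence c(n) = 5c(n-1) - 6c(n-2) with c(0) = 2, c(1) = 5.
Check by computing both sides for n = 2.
From the recurrence with c(0) = 2, c(1) = 5:
  c(0) = 2, c(1) = 5, c(2) = 13
  so the recurrence gives c(2) = 13.
From the proposed closed form c(n) = 3ⁿ + 2ⁿ + 3:
  c(2) = 16.
The recurrence gives 13 but the closed form gives 16, so the closed form does not satisfy the recurrence.

No, the closed form is incorrect.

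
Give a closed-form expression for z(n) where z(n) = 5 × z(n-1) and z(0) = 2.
Recurrence: z(n) = 5 × z(n-1), initial: z(0) = 2.
Each term is 5 times the previous, so this is geometric with ratio 5. After n steps: z(n) = z(0)·5ⁿ = 2·5ⁿ.

z(n) = 2·5ⁿ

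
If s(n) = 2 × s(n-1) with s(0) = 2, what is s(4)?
Computing step by step:
s(0) = 2
s(1) = 2 × 2 = 4
s(2) = 2 × 4 = 8
s(3) = 2 × 8 = 16
s(4) = 2 × 16 = 32

32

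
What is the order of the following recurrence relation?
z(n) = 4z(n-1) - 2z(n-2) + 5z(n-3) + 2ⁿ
The order is the largest lag k for which z(n-k) appears. Here the deepest term is z(n-3) (the 2ⁿ term is non-homogeneous and does not affect the order), so the order is 3.

Order 3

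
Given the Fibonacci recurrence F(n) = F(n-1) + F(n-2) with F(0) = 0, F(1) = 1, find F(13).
Computing the sequence terms:
0, 1, 1, 2, 3, 5, 8, 13, 21, 34, 55, 89, 144, 233

233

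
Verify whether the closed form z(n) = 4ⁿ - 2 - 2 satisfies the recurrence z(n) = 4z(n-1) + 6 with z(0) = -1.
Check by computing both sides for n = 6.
From the recurrence with z(0) = -1:
  z(0) = -1, z(1) = 2, z(2) = 14, z(3) = 62, z(4) = 254, z(5) = 1022, z(6) = 4094
  so the recurrence gives z(6) = 4094.
From the proposed closed form z(n) = 4ⁿ - 2 - 2:
  z(6) = 4092.
The recurrence gives 4094 but the closed form gives 4092, so the closed form does not satisfy the recurrence.

No, the closed form is incorrect.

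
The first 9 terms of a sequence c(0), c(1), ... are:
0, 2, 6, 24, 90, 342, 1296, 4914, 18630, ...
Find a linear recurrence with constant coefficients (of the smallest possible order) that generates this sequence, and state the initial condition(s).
Look for the lowest-order linear relation among consecutive terms.
Observation: c(n) - 3·c(n-1) - (3)·c(n-2) = 0 holds for the shown terms, and no order-1 relation c(n) = α·c(n-1) + β fits.
Check at n=3: 3·6 + (3)·2 = 24. ✓

c(n) = 3c(n-1) + 3c(n-2), c(0) = 0, c(1) = 2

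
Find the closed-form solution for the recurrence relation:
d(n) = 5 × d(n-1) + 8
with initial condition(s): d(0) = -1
Recurrence: d(n) = 5 × d(n-1) + 8, initial: d(0) = -1.
Try d(n) = A·5ⁿ + C. Substituting: A·5ⁿ + C = 5(A·5ⁿ⁻¹ + C) + 8 = A·5ⁿ + 5C + 8, so C = 5C + 8, giving C = -2. Then d(0) = A - 2 = -1 gives A = 1.

d(n) = 5ⁿ - 2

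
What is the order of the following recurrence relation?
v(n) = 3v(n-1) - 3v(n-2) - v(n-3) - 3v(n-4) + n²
The order is the largest lag k for which v(n-k) appears. Here the deepest term is v(n-4) (the n² term is non-homogeneous and does not affect the order), so the order is 4.

Order 4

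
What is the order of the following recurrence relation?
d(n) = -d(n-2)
The order is the largest lag k for which d(n-k) appears. Here the deepest term is d(n-2), so the order is 2.

Order 2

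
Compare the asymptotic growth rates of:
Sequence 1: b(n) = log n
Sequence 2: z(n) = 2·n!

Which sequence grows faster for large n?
Comparing growth rates:
Growth-rate hierarchy: log n ≺ any polynomial ≺ any exponential cⁿ (c>1) ≺ n! ≺ nⁿ.
factorial dominates logarithmic asymptotically.

z(n) grows faster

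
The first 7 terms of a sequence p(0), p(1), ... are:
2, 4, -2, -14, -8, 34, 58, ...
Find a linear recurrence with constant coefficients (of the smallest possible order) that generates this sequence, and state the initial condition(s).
Look for the lowest-order linear relation among consecutive terms.
Observation: p(n) - 1·p(n-1) - (-3)·p(n-2) = 0 holds for the shown terms, and no order-1 relation p(n) = α·p(n-1) + β fits.
Check at n=3: 1·-2 + (-3)·4 = -14. ✓

p(n) = p(n-1) - 3p(n-2), p(0) = 2, p(1) = 4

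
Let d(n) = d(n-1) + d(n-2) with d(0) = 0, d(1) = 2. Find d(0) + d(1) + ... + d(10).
Computing the sequence terms: 0, 2, 2, 4, 6, 10, 16, 26, 42, 68, 110
Adding these values together:

286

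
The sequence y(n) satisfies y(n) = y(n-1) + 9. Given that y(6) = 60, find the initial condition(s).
y(6) = y(0) + 6·9, so y(0) = 60 - 54 = 6.

y(0) = 6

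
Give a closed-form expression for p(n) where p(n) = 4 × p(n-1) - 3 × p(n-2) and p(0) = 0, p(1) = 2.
Recurrence: p(n) = 4 × p(n-1) - 3 × p(n-2), initial: p(0) = 0, p(1) = 2.
Characteristic equation: r² - 4r + 3 = 0, which factors as (r - 3)(r - 1) = 0, so r = 3, 1. General solution p(n) = A·3ⁿ + B·1ⁿ. From p(0) = 0: A + B = 0. From p(1) = 2: 3A + 1B = 2. Solving gives A = 1, B = -1.

p(n) = 3ⁿ - 1ⁿ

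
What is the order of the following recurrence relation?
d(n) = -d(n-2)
The order is the largest lag k for which d(n-k) appears. Here the deepest term is d(n-2), so the order is 2.

Order 2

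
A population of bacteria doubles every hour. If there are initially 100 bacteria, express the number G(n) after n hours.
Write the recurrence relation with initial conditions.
Each hour multiplies the count by 2, so the count after n hours depends only on the count after n-1 hours: G(n) = 2 × G(n-1). The starting count gives G(0) = 100.
Unrolling n times gives the closed form G(n) = 100 × 2ⁿ.

G(n) = 2 × G(n-1), G(0) = 100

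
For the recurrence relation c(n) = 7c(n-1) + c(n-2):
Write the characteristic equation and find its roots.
Substitute c(n) = rⁿ and divide through by rⁿ⁻²: r² - 7r - 1 = 0
Discriminant: 7² + 4·1 = 53, not a perfect square, so by the quadratic formula r = (7 ± √53)/2.
General solution: c(n) = A·r₁ⁿ + B·r₂ⁿ where r₁,r₂ = (7 ± √53)/2

Characteristic: r² - 7r - 1 = 0, Roots: r = (7 ± √53)/2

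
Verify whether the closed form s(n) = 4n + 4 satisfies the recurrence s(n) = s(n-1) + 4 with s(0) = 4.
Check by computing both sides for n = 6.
From the recurrence with s(0) = 4:
  s(0) = 4, s(1) = 8, s(2) = 12, s(3) = 16, s(4) = 20, s(5) = 24, s(6) = 28
  so the recurrence gives s(6) = 28.
From the proposed closed form s(n) = 4n + 4:
  s(6) = 28.
Both sides give 28 at n = 6, and the initial condition(s) match, so the closed form is consistent.

Yes, the closed form is correct.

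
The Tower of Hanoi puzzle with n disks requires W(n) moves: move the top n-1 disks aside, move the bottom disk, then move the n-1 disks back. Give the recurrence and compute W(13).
Moving n disks = move the top n-1 disks aside (W(n-1) moves) + move the largest disk (1 move) + move the n-1 disks back on top (W(n-1) moves), so W(n) = 2W(n-1) + 1, with W(1) = 1 (a single disk takes one move).
First terms: 1, 3, 7, 15, 31, 63, … — each is one less than a power of 2. Indeed W(n) + 1 = 2(W(n-1) + 1) with W(1) + 1 = 2, so W(n) + 1 = 2ⁿ and W(n) = 2ⁿ - 1.
Hence W(13) = 2^13 - 1 = 8192 - 1 = 8191.

W(n) = 2W(n-1) + 1, W(1) = 1; W(13) = 8191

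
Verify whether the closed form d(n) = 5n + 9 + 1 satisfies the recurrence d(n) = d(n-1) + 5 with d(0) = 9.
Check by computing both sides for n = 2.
From the recurrence with d(0) = 9:
  d(0) = 9, d(1) = 14, d(2) = 19
  so the recurrence gives d(2) = 19.
From the proposed closed form d(n) = 5n + 9 + 1:
  d(2) = 20.
The recurrence gives 19 but the closed form gives 20, so the closed form does not satisfy the recurrence.

No, the closed form is incorrect.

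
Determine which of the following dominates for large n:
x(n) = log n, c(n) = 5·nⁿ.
Comparing growth rates:
Growth-rate hierarchy: log n ≺ any polynomial ≺ any exponential cⁿ (c>1) ≺ n! ≺ nⁿ.
super-exponential nⁿ dominates logarithmic asymptotically.

c(n) grows faster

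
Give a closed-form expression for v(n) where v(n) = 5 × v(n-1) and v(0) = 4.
Recurrence: v(n) = 5 × v(n-1), initial: v(0) = 4.
Each term is 5 times the previous, so this is geometric with ratio 5. After n steps: v(n) = v(0)·5ⁿ = 4·5ⁿ.

v(n) = 4·5ⁿ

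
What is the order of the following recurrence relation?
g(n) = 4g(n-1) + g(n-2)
The order is the largest lag k for which g(n-k) appears. Here the deepest term is g(n-2), so the order is 2.

Order 2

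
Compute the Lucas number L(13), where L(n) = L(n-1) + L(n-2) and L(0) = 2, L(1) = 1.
Computing the sequence terms:
2, 1, 3, 4, 7, 11, 18, 29, 47, 76, 123, 199, 322, 521

521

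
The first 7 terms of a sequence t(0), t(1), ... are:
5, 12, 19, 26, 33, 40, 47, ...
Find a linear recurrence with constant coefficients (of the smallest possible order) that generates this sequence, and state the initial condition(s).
Look for the lowest-order linear relation among consecutive terms.
Observation: consecutive differences are constant (= 7).
Check at n=2: 1·12 + 7 = 19. ✓

t(n) = t(n-1) + 7, t(0) = 5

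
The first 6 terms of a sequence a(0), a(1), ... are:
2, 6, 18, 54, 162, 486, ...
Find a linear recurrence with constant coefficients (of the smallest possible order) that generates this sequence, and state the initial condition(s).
Look for the lowest-order linear relation among consecutive terms.
Observation: each term is 3× the previous.
Check at n=2: 3·6 = 18. ✓

a(n) = 3 × a(n-1), a(0) = 2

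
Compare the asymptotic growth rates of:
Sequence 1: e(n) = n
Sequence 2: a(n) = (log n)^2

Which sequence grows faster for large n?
Comparing growth rates:
Growth-rate hierarchy: log n ≺ any polynomial ≺ any exponential cⁿ (c>1) ≺ n! ≺ nⁿ.
polynomial degree 1 dominates polylogarithmic (log n)^2 asymptotically.

e(n) grows faster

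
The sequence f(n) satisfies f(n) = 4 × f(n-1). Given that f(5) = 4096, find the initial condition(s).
In general f(n) = 4ⁿ · f(0). At n = 5: f(0) = f(5) / 4^5 = 4096 / 1024 = 4.

f(0) = 4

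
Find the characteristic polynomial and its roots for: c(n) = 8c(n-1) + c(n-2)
Substitute c(n) = rⁿ and divide through by rⁿ⁻²: r² - 8r - 1 = 0
Discriminant: 8² + 4·1 = 68, not a perfect square, so by the quadratic formula r = (8 ± √68)/2.
General solution: c(n) = A·r₁ⁿ + B·r₂ⁿ where r₁,r₂ = (8 ± √68)/2

Characteristic: r² - 8r - 1 = 0, Roots: r = (8 ± √68)/2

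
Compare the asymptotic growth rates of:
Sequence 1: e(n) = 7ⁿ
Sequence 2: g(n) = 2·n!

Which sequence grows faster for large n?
Comparing growth rates:
Growth-rate hierarchy: log n ≺ any polynomial ≺ any exponential cⁿ (c>1) ≺ n! ≺ nⁿ.
factorial dominates exponential base 7 asymptotically.

g(n) grows faster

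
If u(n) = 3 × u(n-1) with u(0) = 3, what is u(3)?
Computing step by step:
u(0) = 3
u(1) = 3 × 3 = 9
u(2) = 3 × 9 = 27
u(3) = 3 × 27 = 81

81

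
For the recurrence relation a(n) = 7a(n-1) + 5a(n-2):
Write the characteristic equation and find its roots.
Substitute a(n) = rⁿ and divide through by rⁿ⁻²: r² - 7r - 5 = 0
Discriminant: 7² + 4·5 = 69, not a perfect square, so by the quadratic formula r = (7 ± √69)/2.
General solution: a(n) = A·r₁ⁿ + B·r₂ⁿ where r₁,r₂ = (7 ± √69)/2

Characteristic: r² - 7r - 5 = 0, Roots: r = (7 ± √69)/2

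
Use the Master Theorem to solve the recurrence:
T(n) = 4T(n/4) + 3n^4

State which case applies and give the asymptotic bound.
Master Theorem template: T(n) = a·T(n/b) + f(n).
Here: a=4, b=4, f(n)=3n^4
Compute log_b(a) = log_4(4) = 1.
f(n) = 3n^4 = Ω(n^(1+ε)) with ε = 3, and the regularity condition holds (a·f(n/b) = (a/b^4)·f(n) with a/b^4 = 4^-3 < 1). Case 3: T(n) = Θ(f(n)) = Θ(n^4).

Case 3: T(n) = Θ(n^4)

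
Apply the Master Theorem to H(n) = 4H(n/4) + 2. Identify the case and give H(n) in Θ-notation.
Master Theorem template: H(n) = a·H(n/b) + f(n).
Here: a=4, b=4, f(n)=2
Compute log_b(a) = log_4(4) = 1.
f(n) = 2 = O(n^(1-ε)) with ε = 1. Case 1: H(n) = Θ(n^log_b(a)) = Θ(n).

Case 1: H(n) = Θ(n)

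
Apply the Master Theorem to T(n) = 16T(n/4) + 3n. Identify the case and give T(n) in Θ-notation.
Master Theorem template: T(n) = a·T(n/b) + f(n).
Here: a=16, b=4, f(n)=3n
Compute log_b(a) = log_4(16) = 2.
f(n) = 3n = O(n^(2-ε)) with ε = 1. Case 1: T(n) = Θ(n^log_b(a)) = Θ(n^2).

Case 1: T(n) = Θ(n^2)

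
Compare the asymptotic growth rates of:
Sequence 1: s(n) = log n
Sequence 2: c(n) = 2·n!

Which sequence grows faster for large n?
Comparing growth rates:
Growth-rate hierarchy: log n ≺ any polynomial ≺ any exponential cⁿ (c>1) ≺ n! ≺ nⁿ.
factorial dominates logarithmic asymptotically.

c(n) grows faster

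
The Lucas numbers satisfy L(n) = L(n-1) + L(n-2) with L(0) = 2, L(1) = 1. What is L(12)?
Computing the sequence terms:
2, 1, 3, 4, 7, 11, 18, 29, 47, 76, 123, 199, 322

322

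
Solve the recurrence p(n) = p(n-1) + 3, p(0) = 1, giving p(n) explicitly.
Recurrence: p(n) = p(n-1) + 3, initial: p(0) = 1.
Each step adds 3, so p(n) = p(0) + 3n = 3n + 1.

p(n) = 3n + 1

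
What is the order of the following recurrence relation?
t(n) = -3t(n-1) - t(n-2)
The order is the largest lag k for which t(n-k) appears. Here the deepest term is t(n-2), so the order is 2.

Order 2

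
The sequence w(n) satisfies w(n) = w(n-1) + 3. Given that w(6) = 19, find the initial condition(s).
w(6) = w(0) + 6·3, so w(0) = 19 - 18 = 1.

w(0) = 1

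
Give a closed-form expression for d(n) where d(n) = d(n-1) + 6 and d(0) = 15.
Recurrence: d(n) = d(n-1) + 6, initial: d(0) = 15.
Each step adds 6, so d(n) = d(0) + 6n = 6n + 15.

d(n) = 6n + 15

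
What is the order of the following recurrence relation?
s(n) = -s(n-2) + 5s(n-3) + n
The order is the largest lag k for which s(n-k) appears. Here the deepest term is s(n-3) (the n term is non-homogeneous and does not affect the order), so the order is 3.

Order 3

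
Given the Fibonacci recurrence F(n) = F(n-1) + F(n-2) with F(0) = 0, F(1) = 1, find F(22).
Computing the sequence terms:
0, 1, 1, 2, 3, 5, 8, 13, 21, 34, 55, 89, 144, 233, 377, 610, 987, 1597, 2584, 4181, 6765, 10946, 17711

17711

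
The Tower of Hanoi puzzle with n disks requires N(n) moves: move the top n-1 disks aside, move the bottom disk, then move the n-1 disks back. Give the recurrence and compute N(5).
Moving n disks = move the top n-1 disks aside (N(n-1) moves) + move the largest disk (1 move) + move the n-1 disks back on top (N(n-1) moves), so N(n) = 2N(n-1) + 1, with N(1) = 1 (a single disk takes one move).
First terms: 1, 3, 7, 15, 31, … — each is one less than a power of 2. Indeed N(n) + 1 = 2(N(n-1) + 1) with N(1) + 1 = 2, so N(n) + 1 = 2ⁿ and N(n) = 2ⁿ - 1.
Hence N(5) = 2^5 - 1 = 32 - 1 = 31.

N(n) = 2N(n-1) + 1, N(1) = 1; N(5) = 31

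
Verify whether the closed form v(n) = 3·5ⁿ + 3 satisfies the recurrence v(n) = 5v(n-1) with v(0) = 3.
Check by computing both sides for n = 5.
From the recurrence with v(0) = 3:
  v(0) = 3, v(1) = 15, v(2) = 75, v(3) = 375, v(4) = 1875, v(5) = 9375
  so the recurrence gives v(5) = 9375.
From the proposed closed form v(n) = 3·5ⁿ + 3:
  v(5) = 9378.
The recurrence gives 9375 but the closed form gives 9378, so the closed form does not satisfy the recurrence.

No, the closed form is incorrect.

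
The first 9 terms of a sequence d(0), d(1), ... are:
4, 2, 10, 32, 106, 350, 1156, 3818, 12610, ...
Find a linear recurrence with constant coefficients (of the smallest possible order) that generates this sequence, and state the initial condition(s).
Look for the lowest-order linear relation among consecutive terms.
Observation: d(n) - 3·d(n-1) - (1)·d(n-2) = 0 holds for the shown terms, and no order-1 relation d(n) = α·d(n-1) + β fits.
Check at n=3: 3·10 + (1)·2 = 32. ✓

d(n) = 3d(n-1) + d(n-2), d(0) = 4, d(1) = 2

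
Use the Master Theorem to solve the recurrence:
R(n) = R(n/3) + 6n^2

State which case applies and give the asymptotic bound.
Master Theorem template: R(n) = a·R(n/b) + f(n).
Here: a=1, b=3, f(n)=6n^2
Compute log_b(a) = log_3(1) = 0.
f(n) = 6n^2 = Ω(n^(0+ε)) with ε = 2, and the regularity condition holds (a·f(n/b) = (a/b^2)·f(n) with a/b^2 = 3^-2 < 1). Case 3: R(n) = Θ(f(n)) = Θ(n^2).

Case 3: R(n) = Θ(n^2)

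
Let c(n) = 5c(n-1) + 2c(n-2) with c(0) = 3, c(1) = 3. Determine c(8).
Computing the sequence terms:
3, 3, 21, 111, 597, 3207, 17229, 92559, 497253

497253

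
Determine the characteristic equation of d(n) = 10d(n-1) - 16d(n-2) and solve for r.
Substitute d(n) = rⁿ and divide through by rⁿ⁻²: r² - 10r + 16 = 0
Factor: (r - 8)(r - 2) = 0, so r = 8, 2.
General solution: d(n) = A·8ⁿ + B·2ⁿ

Characteristic: r² - 10r + 16 = 0, Roots: r = 8, 2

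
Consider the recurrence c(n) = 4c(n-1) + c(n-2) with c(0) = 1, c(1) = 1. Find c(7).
Computing the sequence terms:
1, 1, 5, 21, 89, 377, 1597, 6765

6765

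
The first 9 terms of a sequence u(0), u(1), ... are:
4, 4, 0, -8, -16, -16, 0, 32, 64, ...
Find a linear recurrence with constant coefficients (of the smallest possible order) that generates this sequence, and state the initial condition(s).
Look for the lowest-order linear relation among consecutive terms.
Observation: u(n) - 2·u(n-1) - (-2)·u(n-2) = 0 holds for the shown terms, and no order-1 relation u(n) = α·u(n-1) + β fits.
Check at n=3: 2·0 + (-2)·4 = -8. ✓

u(n) = 2u(n-1) - 2u(n-2), u(0) = 4, u(1) = 4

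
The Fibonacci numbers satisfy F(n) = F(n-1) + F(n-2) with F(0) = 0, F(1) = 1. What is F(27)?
Computing the sequence terms:
0, 1, 1, 2, 3, 5, 8, 13, 21, 34, 55, 89, 144, 233, 377, 610, 987, 1597, 2584, 4181, 6765, 10946, 17711, 28657, 46368, 75025, 121393, 196418

196418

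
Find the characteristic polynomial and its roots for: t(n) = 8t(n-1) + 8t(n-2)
Substitute t(n) = rⁿ and divide through by rⁿ⁻²: r² - 8r - 8 = 0
Discriminant: 8² + 4·8 = 96, not a perfect square, so by the quadratic formula r = (8 ± √96)/2.
General solution: t(n) = A·r₁ⁿ + B·r₂ⁿ where r₁,r₂ = (8 ± √96)/2

Characteristic: r² - 8r - 8 = 0, Roots: r = (8 ± √96)/2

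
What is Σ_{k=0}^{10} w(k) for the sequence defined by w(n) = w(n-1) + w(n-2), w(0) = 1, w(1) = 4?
Computing the sequence terms: 1, 4, 5, 9, 14, 23, 37, 60, 97, 157, 254
Adding these values together:

661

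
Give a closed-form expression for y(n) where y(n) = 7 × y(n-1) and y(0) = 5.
Recurrence: y(n) = 7 × y(n-1), initial: y(0) = 5.
Each term is 7 times the previous, so this is geometric with ratio 7. After n steps: y(n) = y(0)·7ⁿ = 5·7ⁿ.

y(n) = 5·7ⁿ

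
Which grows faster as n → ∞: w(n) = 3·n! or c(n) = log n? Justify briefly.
Comparing growth rates:
Growth-rate hierarchy: log n ≺ any polynomial ≺ any exponential cⁿ (c>1) ≺ n! ≺ nⁿ.
factorial dominates logarithmic asymptotically.

w(n) grows faster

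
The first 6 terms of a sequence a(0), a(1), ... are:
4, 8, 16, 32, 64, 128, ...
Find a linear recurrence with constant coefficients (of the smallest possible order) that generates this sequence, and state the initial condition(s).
Look for the lowest-order linear relation among consecutive terms.
Observation: each term is 2× the previous.
Check at n=2: 2·8 = 16. ✓

a(n) = 2 × a(n-1), a(0) = 4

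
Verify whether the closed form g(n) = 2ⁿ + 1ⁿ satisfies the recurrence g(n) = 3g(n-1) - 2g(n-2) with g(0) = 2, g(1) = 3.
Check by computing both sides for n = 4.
From the recurrence with g(0) = 2, g(1) = 3:
  g(0) = 2, g(1) = 3, g(2) = 5, g(3) = 9, g(4) = 17
  so the recurrence gives g(4) = 17.
From the proposed closed form g(n) = 2ⁿ + 1ⁿ:
  g(4) = 17.
Both sides give 17 at n = 4, and the initial condition(s) match, so the closed form is consistent.

Yes, the closed form is correct.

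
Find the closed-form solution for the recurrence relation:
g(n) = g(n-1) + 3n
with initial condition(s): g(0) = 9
Recurrence: g(n) = g(n-1) + 3n, initial: g(0) = 9.
Telescoping: g(n) = g(0) + 3·Σᵢ₌₁ⁿ i = 9 + 3·n(n+1)/2.

g(n) = 3·n(n+1)/2 + 9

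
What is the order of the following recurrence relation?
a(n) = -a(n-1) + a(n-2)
The order is the largest lag k for which a(n-k) appears. Here the deepest term is a(n-2), so the order is 2.

Order 2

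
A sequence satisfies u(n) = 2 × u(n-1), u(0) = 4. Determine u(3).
Computing step by step:
u(0) = 4
u(1) = 2 × 4 = 8
u(2) = 2 × 8 = 16
u(3) = 2 × 16 = 32

32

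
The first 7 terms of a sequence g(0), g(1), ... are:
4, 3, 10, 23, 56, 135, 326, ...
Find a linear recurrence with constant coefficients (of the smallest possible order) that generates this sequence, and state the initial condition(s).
Look for the lowest-order linear relation among consecutive terms.
Observation: g(n) - 2·g(n-1) - (1)·g(n-2) = 0 holds for the shown terms, and no order-1 relation g(n) = α·g(n-1) + β fits.
Check at n=3: 2·10 + (1)·3 = 23. ✓

g(n) = 2g(n-1) + g(n-2), g(0) = 4, g(1) = 3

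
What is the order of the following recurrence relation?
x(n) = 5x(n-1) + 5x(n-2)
The order is the largest lag k for which x(n-k) appears. Here the deepest term is x(n-2), so the order is 2.

Order 2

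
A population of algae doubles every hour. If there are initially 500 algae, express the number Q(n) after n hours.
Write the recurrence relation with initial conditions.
Each hour multiplies the count by 2, so the count after n hours depends only on the count after n-1 hours: Q(n) = 2 × Q(n-1). The starting count gives Q(0) = 500.
Unrolling n times gives the closed form Q(n) = 500 × 2ⁿ.

Q(n) = 2 × Q(n-1), Q(0) = 500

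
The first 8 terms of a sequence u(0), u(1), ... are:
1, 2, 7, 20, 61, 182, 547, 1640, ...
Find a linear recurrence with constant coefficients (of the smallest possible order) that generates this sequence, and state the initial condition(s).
Look for the lowest-order linear relation among consecutive terms.
Observation: u(n) - 2·u(n-1) - (3)·u(n-2) = 0 holds for the shown terms, and no order-1 relation u(n) = α·u(n-1) + β fits.
Check at n=3: 2·7 + (3)·2 = 20. ✓

u(n) = 2u(n-1) + 3u(n-2), u(0) = 1, u(1) = 2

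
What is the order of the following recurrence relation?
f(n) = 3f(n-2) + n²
The order is the largest lag k for which f(n-k) appears. Here the deepest term is f(n-2) (the n² term is non-homogeneous and does not affect the order), so the order is 2.

Order 2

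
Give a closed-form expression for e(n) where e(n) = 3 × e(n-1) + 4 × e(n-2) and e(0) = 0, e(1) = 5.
Recurrence: e(n) = 3 × e(n-1) + 4 × e(n-2), initial: e(0) = 0, e(1) = 5.
Characteristic equation: r² - 3r - 4 = 0, which factors as (r - 4)(r + 1) = 0, so r = 4, -1. General solution e(n) = A·4ⁿ + B·(-1)ⁿ. From e(0) = 0: A + B = 0. From e(1) = 5: 4A - 1B = 5. Solving gives A = 1, B = -1.

e(n) = 4ⁿ - (-1)ⁿ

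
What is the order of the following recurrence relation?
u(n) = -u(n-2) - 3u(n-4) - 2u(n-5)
The order is the largest lag k for which u(n-k) appears. Here the deepest term is u(n-5), so the order is 5.

Order 5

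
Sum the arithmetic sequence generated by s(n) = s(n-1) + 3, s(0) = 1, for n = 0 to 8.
Computing the sequence terms: 1, 4, 7, 10, 13, 16, 19, 22, 25
Adding these values together:

117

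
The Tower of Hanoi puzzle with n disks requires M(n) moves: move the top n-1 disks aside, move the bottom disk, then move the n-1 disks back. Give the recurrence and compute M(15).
Moving n disks = move the top n-1 disks aside (M(n-1) moves) + move the largest disk (1 move) + move the n-1 disks back on top (M(n-1) moves), so M(n) = 2M(n-1) + 1, with M(1) = 1 (a single disk takes one move).
First terms: 1, 3, 7, 15, 31, 63, … — each is one less than a power of 2. Indeed M(n) + 1 = 2(M(n-1) + 1) with M(1) + 1 = 2, so M(n) + 1 = 2ⁿ and M(n) = 2ⁿ - 1.
Hence M(15) = 2^15 - 1 = 32768 - 1 = 32767.

M(n) = 2M(n-1) + 1, M(1) = 1; M(15) = 32767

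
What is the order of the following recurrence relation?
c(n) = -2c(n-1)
The order is the largest lag k for which c(n-k) appears. Here the deepest term is c(n-1), so the order is 1.

Order 1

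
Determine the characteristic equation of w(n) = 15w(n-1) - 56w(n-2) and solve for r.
Substitute w(n) = rⁿ and divide through by rⁿ⁻²: r² - 15r + 56 = 0
Factor: (r - 7)(r - 8) = 0, so r = 7, 8.
General solution: w(n) = A·7ⁿ + B·8ⁿ

Characteristic: r² - 15r + 56 = 0, Roots: r = 7, 8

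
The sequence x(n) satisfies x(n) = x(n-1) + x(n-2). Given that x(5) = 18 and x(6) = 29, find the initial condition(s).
Work backwards using x(k) = x(k+2) - x(k+1):
x(4) = x(6) - x(5) = 29 - 18 = 11
x(3) = x(5) - x(4) = 18 - 11 = 7
x(2) = x(4) - x(3) = 11 - 7 = 4
x(1) = x(3) - x(2) = 7 - 4 = 3
x(0) = x(2) - x(1) = 4 - 3 = 1

x(0) = 1, x(1) = 3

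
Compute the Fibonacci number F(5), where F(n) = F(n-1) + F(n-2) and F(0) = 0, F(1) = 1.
Computing the sequence terms:
0, 1, 1, 2, 3, 5

5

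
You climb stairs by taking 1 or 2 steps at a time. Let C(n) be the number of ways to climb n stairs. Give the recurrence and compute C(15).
Condition on the size of the last step (1 to 2): before it there were n-1, …, n-2 stairs climbed, and these cases are disjoint, so C(n) = C(n-1) + C(n-2) (Fibonacci-type sequence).
Initial conditions by direct count (compositions of i into parts ≤ 2): C(1) = 1; C(2) = 2.
Iterating the recurrence: C(3) = 3, C(4) = 5, C(5) = 8, C(6) = 13, C(7) = 21, C(8) = 34, C(9) = 55, C(10) = 89, C(11) = 144, C(12) = 233, C(13) = 377, C(14) = 610, C(15) = 987.

C(n) = C(n-1) + C(n-2), C(1) = 1, C(2) = 2; C(15) = 987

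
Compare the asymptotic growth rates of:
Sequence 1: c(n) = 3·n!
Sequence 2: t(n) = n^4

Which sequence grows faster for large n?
Comparing growth rates:
Growth-rate hierarchy: log n ≺ any polynomial ≺ any exponential cⁿ (c>1) ≺ n! ≺ nⁿ.
factorial dominates polynomial degree 4 asymptotically.

c(n) grows faster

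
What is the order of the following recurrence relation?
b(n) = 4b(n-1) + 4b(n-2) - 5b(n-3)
The order is the largest lag k for which b(n-k) appears. Here the deepest term is b(n-3), so the order is 3.

Order 3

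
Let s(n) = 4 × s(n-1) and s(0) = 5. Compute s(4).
Computing step by step:
s(0) = 5
s(1) = 4 × 5 = 20
s(2) = 4 × 20 = 80
s(3) = 4 × 80 = 320
s(4) = 4 × 320 = 1280

1280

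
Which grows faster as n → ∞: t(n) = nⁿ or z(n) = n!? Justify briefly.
Comparing growth rates:
Growth-rate hierarchy: log n ≺ any polynomial ≺ any exponential cⁿ (c>1) ≺ n! ≺ nⁿ.
super-exponential nⁿ dominates factorial asymptotically.

t(n) grows faster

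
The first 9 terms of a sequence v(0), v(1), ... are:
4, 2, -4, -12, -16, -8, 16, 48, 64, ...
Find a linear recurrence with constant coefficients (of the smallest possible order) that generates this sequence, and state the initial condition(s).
Look for the lowest-order linear relation among consecutive terms.
Observation: v(n) - 2·v(n-1) - (-2)·v(n-2) = 0 holds for the shown terms, and no order-1 relation v(n) = α·v(n-1) + β fits.
Check at n=3: 2·-4 + (-2)·2 = -12. ✓

v(n) = 2v(n-1) - 2v(n-2), v(0) = 4, v(1) = 2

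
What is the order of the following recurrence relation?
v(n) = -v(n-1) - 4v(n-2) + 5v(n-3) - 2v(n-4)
The order is the largest lag k for which v(n-k) appears. Here the deepest term is v(n-4), so the order is 4.

Order 4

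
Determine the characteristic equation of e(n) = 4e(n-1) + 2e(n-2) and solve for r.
Substitute e(n) = rⁿ and divide through by rⁿ⁻²: r² - 4r - 2 = 0
Discriminant: 4² + 4·2 = 24, not a perfect square, so by the quadratic formula r = (4 ± √24)/2.
General solution: e(n) = A·r₁ⁿ + B·r₂ⁿ where r₁,r₂ = (4 ± √24)/2

Characteristic: r² - 4r - 2 = 0, Roots: r = (4 ± √24)/2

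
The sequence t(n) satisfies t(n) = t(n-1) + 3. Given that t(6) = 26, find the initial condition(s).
t(6) = t(0) + 6·3, so t(0) = 26 - 18 = 8.

t(0) = 8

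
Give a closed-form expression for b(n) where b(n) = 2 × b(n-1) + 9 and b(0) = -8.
Recurrence: b(n) = 2 × b(n-1) + 9, initial: b(0) = -8.
Try b(n) = A·2ⁿ + C. Substituting: A·2ⁿ + C = 2(A·2ⁿ⁻¹ + C) + 9 = A·2ⁿ + 2C + 9, so C = 2C + 9, giving C = -9. Then b(0) = A - 9 = -8 gives A = 1.

b(n) = 2ⁿ - 9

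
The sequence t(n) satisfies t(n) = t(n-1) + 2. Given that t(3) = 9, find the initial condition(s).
t(3) = t(0) + 3·2, so t(0) = 9 - 6 = 3.

t(0) = 3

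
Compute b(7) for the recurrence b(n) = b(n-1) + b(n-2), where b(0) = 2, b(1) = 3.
Computing the sequence terms:
2, 3, 5, 8, 13, 21, 34, 55

55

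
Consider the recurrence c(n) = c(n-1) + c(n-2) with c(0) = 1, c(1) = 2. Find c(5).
Computing the sequence terms:
1, 2, 3, 5, 8, 13

13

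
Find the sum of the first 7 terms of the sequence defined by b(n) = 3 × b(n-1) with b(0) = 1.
Computing the sequence terms: 1, 3, 9, 27, 81, 243, 729
Adding these values together:

1093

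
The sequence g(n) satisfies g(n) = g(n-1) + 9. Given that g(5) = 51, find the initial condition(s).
g(5) = g(0) + 5·9, so g(0) = 51 - 45 = 6.

g(0) = 6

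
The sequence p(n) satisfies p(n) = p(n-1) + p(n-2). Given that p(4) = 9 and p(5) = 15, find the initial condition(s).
Work backwards using p(k) = p(k+2) - p(k+1):
p(3) = p(5) - p(4) = 15 - 9 = 6
p(2) = p(4) - p(3) = 9 - 6 = 3
p(1) = p(3) - p(2) = 6 - 3 = 3
p(0) = p(2) - p(1) = 3 - 3 = 0

p(0) = 0, p(1) = 3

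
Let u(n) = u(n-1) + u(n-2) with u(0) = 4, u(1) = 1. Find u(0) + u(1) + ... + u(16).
Computing the sequence terms: 4, 1, 5, 6, 11, 17, 28, 45, 73, 118, 191, 309, 500, 809, 1309, 2118, 3427
Adding these values together:

8971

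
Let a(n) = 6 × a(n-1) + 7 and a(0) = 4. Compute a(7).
Computing step by step:
a(0) = 4
a(1) = 6 × 4 + 7 = 31
a(2) = 6 × 31 + 7 = 193
a(3) = 6 × 193 + 7 = 1165
a(4) = 6 × 1165 + 7 = 6997
a(5) = 6 × 6997 + 7 = 41989
a(6) = 6 × 41989 + 7 = 251941
a(7) = 6 × 251941 + 7 = 1511653

1511653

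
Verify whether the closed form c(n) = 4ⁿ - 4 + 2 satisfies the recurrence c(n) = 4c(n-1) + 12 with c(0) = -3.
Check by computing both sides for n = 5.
From the recurrence with c(0) = -3:
  c(0) = -3, c(1) = 0, c(2) = 12, c(3) = 60, c(4) = 252, c(5) = 1020
  so the recurrence gives c(5) = 1020.
From the proposed closed form c(n) = 4ⁿ - 4 + 2:
  c(5) = 1022.
The recurrence gives 1020 but the closed form gives 1022, so the closed form does not satisfy the recurrence.

No, the closed form is incorrect.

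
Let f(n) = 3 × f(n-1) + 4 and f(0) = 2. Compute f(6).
Computing step by step:
f(0) = 2
f(1) = 3 × 2 + 4 = 10
f(2) = 3 × 10 + 4 = 34
f(3) = 3 × 34 + 4 = 106
f(4) = 3 × 106 + 4 = 322
f(5) = 3 × 322 + 4 = 970
f(6) = 3 × 970 + 4 = 2914

2914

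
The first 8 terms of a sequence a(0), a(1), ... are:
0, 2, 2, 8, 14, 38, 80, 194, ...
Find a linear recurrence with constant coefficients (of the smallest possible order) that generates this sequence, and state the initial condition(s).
Look for the lowest-order linear relation among consecutive terms.
Observation: a(n) - 1·a(n-1) - (3)·a(n-2) = 0 holds for the shown terms, and no order-1 relation a(n) = α·a(n-1) + β fits.
Check at n=3: 1·2 + (3)·2 = 8. ✓

a(n) = a(n-1) + 3a(n-2), a(0) = 0, a(1) = 2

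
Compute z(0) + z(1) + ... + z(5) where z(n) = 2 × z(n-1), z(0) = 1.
Computing the sequence terms: 1, 2, 4, 8, 16, 32
Adding these values together:

63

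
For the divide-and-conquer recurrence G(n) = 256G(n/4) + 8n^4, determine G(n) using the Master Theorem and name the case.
Master Theorem template: G(n) = a·G(n/b) + f(n).
Here: a=256, b=4, f(n)=8n^4
Compute log_b(a) = log_4(256) = 4.
f(n) = 8n^4 = Θ(n^4). Case 2: G(n) = Θ(n^4 log n).

Case 2: G(n) = Θ(n^4 log n)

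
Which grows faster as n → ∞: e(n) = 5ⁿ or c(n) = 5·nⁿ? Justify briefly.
Comparing growth rates:
Growth-rate hierarchy: log n ≺ any polynomial ≺ any exponential cⁿ (c>1) ≺ n! ≺ nⁿ.
super-exponential nⁿ dominates exponential base 5 asymptotically.

c(n) grows faster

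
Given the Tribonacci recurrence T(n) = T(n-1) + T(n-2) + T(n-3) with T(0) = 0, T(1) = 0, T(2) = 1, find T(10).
Computing the sequence terms:
0, 0, 1, 1, 2, 4, 7, 13, 24, 44, 81

81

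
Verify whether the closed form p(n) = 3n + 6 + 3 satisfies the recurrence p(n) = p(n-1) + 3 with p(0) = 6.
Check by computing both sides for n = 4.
From the recurrence with p(0) = 6:
  p(0) = 6, p(1) = 9, p(2) = 12, p(3) = 15, p(4) = 18
  so the recurrence gives p(4) = 18.
From the proposed closed form p(n) = 3n + 6 + 3:
  p(4) = 21.
The recurrence gives 18 but the closed form gives 21, so the closed form does not satisfy the recurrence.

No, the closed form is incorrect.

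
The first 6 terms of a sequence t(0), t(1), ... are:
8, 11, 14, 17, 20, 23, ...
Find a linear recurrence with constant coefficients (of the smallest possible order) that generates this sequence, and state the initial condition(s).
Look for the lowest-order linear relation among consecutive terms.
Observation: consecutive differences are constant (= 3).
Check at n=2: 1·11 + 3 = 14. ✓

t(n) = t(n-1) + 3, t(0) = 8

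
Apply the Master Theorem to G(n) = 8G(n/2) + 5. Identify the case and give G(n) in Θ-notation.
Master Theorem template: G(n) = a·G(n/b) + f(n).
Here: a=8, b=2, f(n)=5
Compute log_b(a) = log_2(8) = 3.
f(n) = 5 = O(n^(3-ε)) with ε = 3. Case 1: G(n) = Θ(n^log_b(a)) = Θ(n^3).

Case 1: G(n) = Θ(n^3)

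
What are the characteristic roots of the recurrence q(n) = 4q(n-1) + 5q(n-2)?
Substitute q(n) = rⁿ and divide through by rⁿ⁻²: r² - 4r - 5 = 0
Factor: (r + 1)(r - 5) = 0, so r = -1, 5.
General solution: q(n) = A·(-1)ⁿ + B·5ⁿ

Characteristic: r² - 4r - 5 = 0, Roots: r = -1, 5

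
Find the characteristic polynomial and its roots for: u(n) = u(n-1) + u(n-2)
Substitute u(n) = rⁿ and divide through by rⁿ⁻²: r² - r - 1 = 0
Discriminant: 1² + 4·1 = 5, not a perfect square, so by the quadratic formula r = (1 ± √5)/2.
General solution: u(n) = A·r₁ⁿ + B·r₂ⁿ where r₁,r₂ = (1 ± √5)/2

Characteristic: r² - r - 1 = 0, Roots: r = (1 ± √5)/2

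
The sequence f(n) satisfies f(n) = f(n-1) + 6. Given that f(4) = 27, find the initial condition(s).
f(4) = f(0) + 4·6, so f(0) = 27 - 24 = 3.

f(0) = 3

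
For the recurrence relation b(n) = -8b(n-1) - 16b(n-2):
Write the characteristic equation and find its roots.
Substitute b(n) = rⁿ and divide through by rⁿ⁻²: r² + 8r + 16 = 0
Factor: (r + 4)² = 0, so r = -4 (double root).
General solution: b(n) = (A + Bn)·(-4)ⁿ

Characteristic: r² + 8r + 16 = 0, Roots: r = -4 (double root)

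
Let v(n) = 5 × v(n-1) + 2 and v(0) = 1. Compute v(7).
Computing step by step:
v(0) = 1
v(1) = 5 × 1 + 2 = 7
v(2) = 5 × 7 + 2 = 37
v(3) = 5 × 37 + 2 = 187
v(4) = 5 × 187 + 2 = 937
v(5) = 5 × 937 + 2 = 4687
v(6) = 5 × 4687 + 2 = 23437
v(7) = 5 × 23437 + 2 = 117187

117187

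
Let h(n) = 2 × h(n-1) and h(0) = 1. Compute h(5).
Computing step by step:
h(0) = 1
h(1) = 2 × 1 = 2
h(2) = 2 × 2 = 4
h(3) = 2 × 4 = 8
h(4) = 2 × 8 = 16
h(5) = 2 × 16 = 32

32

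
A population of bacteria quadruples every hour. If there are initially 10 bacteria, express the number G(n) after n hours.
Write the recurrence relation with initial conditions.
Each hour multiplies the count by 4, so the count after n hours depends only on the count after n-1 hours: G(n) = 4 × G(n-1). The starting count gives G(0) = 10.
Unrolling n times gives the closed form G(n) = 10 × 4ⁿ.

G(n) = 4 × G(n-1), G(0) = 10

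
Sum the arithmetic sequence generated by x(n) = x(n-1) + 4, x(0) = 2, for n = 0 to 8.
Computing the sequence terms: 2, 6, 10, 14, 18, 22, 26, 30, 34
Adding these values together:

162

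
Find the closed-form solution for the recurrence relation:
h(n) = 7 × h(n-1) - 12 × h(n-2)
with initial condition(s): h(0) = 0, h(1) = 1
Recurrence: h(n) = 7 × h(n-1) - 12 × h(n-2), initial: h(0) = 0, h(1) = 1.
Characteristic equation: r² - 7r + 12 = 0, which factors as (r - 4)(r - 3) = 0, so r = 4, 3. General solution h(n) = A·4ⁿ + B·3ⁿ. From h(0) = 0: A + B = 0. From h(1) = 1: 4A + 3B = 1. Solving gives A = 1, B = -1.

h(n) = 4ⁿ - 3ⁿ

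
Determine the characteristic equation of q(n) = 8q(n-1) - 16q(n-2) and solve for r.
Substitute q(n) = rⁿ and divide through by rⁿ⁻²: r² - 8r + 16 = 0
Factor: (r - 4)² = 0, so r = 4 (double root).
General solution: q(n) = (A + Bn)·4ⁿ

Characteristic: r² - 8r + 16 = 0, Roots: r = 4 (double root)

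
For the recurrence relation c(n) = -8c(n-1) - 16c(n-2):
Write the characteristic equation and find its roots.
Substitute c(n) = rⁿ and divide through by rⁿ⁻²: r² + 8r + 16 = 0
Factor: (r + 4)² = 0, so r = -4 (double root).
General solution: c(n) = (A + Bn)·(-4)ⁿ

Characteristic: r² + 8r + 16 = 0, Roots: r = -4 (double root)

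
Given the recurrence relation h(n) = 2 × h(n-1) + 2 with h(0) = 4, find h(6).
Computing step by step:
h(0) = 4
h(1) = 2 × 4 + 2 = 10
h(2) = 2 × 10 + 2 = 22
h(3) = 2 × 22 + 2 = 46
h(4) = 2 × 46 + 2 = 94
h(5) = 2 × 94 + 2 = 190
h(6) = 2 × 190 + 2 = 382

382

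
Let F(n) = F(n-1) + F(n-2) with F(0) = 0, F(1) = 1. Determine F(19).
Computing the sequence terms:
0, 1, 1, 2, 3, 5, 8, 13, 21, 34, 55, 89, 144, 233, 377, 610, 987, 1597, 2584, 4181

4181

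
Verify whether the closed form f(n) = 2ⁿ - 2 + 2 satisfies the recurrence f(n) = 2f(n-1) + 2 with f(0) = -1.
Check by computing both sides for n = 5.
From the recurrence with f(0) = -1:
  f(0) = -1, f(1) = 0, f(2) = 2, f(3) = 6, f(4) = 14, f(5) = 30
  so the recurrence gives f(5) = 30.
From the proposed closed form f(n) = 2ⁿ - 2 + 2:
  f(5) = 32.
The recurrence gives 30 but the closed form gives 32, so the closed form does not satisfy the recurrence.

No, the closed form is incorrect.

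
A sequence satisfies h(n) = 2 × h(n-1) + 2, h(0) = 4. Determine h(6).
Computing step by step:
h(0) = 4
h(1) = 2 × 4 + 2 = 10
h(2) = 2 × 10 + 2 = 22
h(3) = 2 × 22 + 2 = 46
h(4) = 2 × 46 + 2 = 94
h(5) = 2 × 94 + 2 = 190
h(6) = 2 × 190 + 2 = 382

382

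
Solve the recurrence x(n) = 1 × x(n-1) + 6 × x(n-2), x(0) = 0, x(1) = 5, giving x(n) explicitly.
Recurrence: x(n) = 1 × x(n-1) + 6 × x(n-2), initial: x(0) = 0, x(1) = 5.
Characteristic equation: r² - 1r - 6 = 0, which factors as (r - 3)(r + 2) = 0, so r = 3, -2. General solution x(n) = A·3ⁿ + B·(-2)ⁿ. From x(0) = 0: A + B = 0. From x(1) = 5: 3A - 2B = 5. Solving gives A = 1, B = -1.

x(n) = 3ⁿ - (-2)ⁿ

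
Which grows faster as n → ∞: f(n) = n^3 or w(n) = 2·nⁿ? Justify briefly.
Comparing growth rates:
Growth-rate hierarchy: log n ≺ any polynomial ≺ any exponential cⁿ (c>1) ≺ n! ≺ nⁿ.
super-exponential nⁿ dominates polynomial degree 3 asymptotically.

w(n) grows faster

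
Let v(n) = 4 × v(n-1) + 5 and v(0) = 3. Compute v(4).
Computing step by step:
v(0) = 3
v(1) = 4 × 3 + 5 = 17
v(2) = 4 × 17 + 5 = 73
v(3) = 4 × 73 + 5 = 297
v(4) = 4 × 297 + 5 = 1193

1193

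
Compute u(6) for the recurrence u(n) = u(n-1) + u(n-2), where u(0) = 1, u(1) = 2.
Computing the sequence terms:
1, 2, 3, 5, 8, 13, 21

21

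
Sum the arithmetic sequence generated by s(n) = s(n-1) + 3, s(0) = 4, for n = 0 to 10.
Computing the sequence terms: 4, 7, 10, 13, 16, 19, 22, 25, 28, 31, 34
Adding these values together:

209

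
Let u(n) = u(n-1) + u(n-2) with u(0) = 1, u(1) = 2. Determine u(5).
Computing the sequence terms:
1, 2, 3, 5, 8, 13

13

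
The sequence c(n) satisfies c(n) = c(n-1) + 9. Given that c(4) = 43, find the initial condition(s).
c(4) = c(0) + 4·9, so c(0) = 43 - 36 = 7.

c(0) = 7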